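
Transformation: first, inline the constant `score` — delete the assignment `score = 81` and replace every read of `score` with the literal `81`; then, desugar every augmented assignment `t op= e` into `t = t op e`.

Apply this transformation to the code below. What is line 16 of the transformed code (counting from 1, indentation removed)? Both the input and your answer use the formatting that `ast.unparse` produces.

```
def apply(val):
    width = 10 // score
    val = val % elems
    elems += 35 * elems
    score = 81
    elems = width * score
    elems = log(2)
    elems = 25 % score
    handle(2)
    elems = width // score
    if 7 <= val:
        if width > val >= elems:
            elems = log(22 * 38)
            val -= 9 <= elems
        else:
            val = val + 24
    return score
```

return 81

Transformed code:
def apply(val):
    width = 10 // 81
    val = val % elems
    elems = elems + 35 * elems
    elems = width * 81
    elems = log(2)
    elems = 25 % 81
    handle(2)
    elems = width // 81
    if 7 <= val:
        if width > val >= elems:
            elems = log(22 * 38)
            val = val - (9 <= elems)
        else:
            val = val + 24
    return 81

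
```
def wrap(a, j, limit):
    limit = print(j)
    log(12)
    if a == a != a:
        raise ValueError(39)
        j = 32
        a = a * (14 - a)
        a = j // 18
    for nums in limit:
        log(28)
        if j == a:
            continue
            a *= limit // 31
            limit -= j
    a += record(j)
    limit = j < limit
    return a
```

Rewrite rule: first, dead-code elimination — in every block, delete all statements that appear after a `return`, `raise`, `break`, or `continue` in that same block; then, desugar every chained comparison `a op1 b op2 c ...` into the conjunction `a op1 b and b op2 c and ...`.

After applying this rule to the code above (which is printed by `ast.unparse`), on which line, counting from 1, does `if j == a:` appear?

8

Transformed code:
def wrap(a, j, limit):
    limit = print(j)
    log(12)
    if a == a and a != a:
        raise ValueError(39)
    for nums in limit:
        log(28)
        if j == a:
            continue
    a += record(j)
    limit = j < limit
    return a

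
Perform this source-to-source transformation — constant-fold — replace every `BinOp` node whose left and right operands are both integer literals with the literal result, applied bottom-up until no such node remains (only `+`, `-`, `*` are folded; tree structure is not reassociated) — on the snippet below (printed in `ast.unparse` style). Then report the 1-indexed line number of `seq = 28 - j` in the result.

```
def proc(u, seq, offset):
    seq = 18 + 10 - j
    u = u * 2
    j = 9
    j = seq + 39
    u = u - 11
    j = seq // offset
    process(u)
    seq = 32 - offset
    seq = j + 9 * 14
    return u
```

2

Transformed code:
def proc(u, seq, offset):
    seq = 28 - j
    u = u * 2
    j = 9
    j = seq + 39
    u = u - 11
    j = seq // offset
    process(u)
    seq = 32 - offset
    seq = j + 126
    return u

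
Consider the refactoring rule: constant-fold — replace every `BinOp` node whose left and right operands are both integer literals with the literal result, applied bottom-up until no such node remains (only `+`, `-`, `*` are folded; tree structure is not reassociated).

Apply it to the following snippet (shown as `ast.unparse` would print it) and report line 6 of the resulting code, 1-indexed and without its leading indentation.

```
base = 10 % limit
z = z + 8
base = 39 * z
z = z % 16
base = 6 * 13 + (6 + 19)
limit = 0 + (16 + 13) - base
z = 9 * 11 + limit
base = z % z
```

limit = 29 - base

Transformed code:
base = 10 % limit
z = z + 8
base = 39 * z
z = z % 16
base = 103
limit = 29 - base
z = 99 + limit
base = z % z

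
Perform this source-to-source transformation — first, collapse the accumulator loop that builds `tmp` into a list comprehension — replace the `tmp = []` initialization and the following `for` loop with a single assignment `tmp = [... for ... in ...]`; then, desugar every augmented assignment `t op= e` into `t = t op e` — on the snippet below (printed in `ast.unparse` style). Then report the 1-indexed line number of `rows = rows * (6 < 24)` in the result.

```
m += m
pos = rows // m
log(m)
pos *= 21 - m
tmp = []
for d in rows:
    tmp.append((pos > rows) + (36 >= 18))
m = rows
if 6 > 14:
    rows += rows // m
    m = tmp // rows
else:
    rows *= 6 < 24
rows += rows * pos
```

Transformed code:
m = m + m
pos = rows // m
log(m)
pos = pos * (21 - m)
tmp = [(pos > rows) + (36 >= 18) for d in rows]
m = rows
if 6 > 14:
    rows = rows + rows // m
    m = tmp // rows
else:
    rows = rows * (6 < 24)
rows = rows + rows * pos

11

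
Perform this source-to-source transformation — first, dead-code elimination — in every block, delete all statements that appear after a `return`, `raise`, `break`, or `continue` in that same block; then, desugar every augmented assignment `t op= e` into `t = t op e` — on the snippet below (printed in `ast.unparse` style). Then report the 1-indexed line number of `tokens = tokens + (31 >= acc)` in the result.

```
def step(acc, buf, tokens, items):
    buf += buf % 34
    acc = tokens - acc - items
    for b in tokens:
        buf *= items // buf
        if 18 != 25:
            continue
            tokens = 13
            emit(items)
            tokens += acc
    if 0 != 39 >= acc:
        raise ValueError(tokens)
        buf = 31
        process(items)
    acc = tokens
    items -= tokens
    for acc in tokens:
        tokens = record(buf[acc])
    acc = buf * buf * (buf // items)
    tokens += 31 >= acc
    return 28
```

15

Transformed code:
def step(acc, buf, tokens, items):
    buf = buf + buf % 34
    acc = tokens - acc - items
    for b in tokens:
        buf = buf * (items // buf)
        if 18 != 25:
            continue
    if 0 != 39 >= acc:
        raise ValueError(tokens)
    acc = tokens
    items = items - tokens
    for acc in tokens:
        tokens = record(buf[acc])
    acc = buf * buf * (buf // items)
    tokens = tokens + (31 >= acc)
    return 28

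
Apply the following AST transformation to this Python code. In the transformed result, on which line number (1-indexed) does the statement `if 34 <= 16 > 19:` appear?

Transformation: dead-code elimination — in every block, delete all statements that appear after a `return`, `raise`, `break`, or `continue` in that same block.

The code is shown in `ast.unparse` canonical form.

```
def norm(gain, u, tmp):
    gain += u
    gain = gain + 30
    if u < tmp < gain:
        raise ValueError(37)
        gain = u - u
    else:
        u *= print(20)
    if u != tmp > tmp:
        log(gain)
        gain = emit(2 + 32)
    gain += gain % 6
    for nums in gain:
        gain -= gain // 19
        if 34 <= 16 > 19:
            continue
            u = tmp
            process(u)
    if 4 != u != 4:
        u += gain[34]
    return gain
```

Transformed code:
def norm(gain, u, tmp):
    gain += u
    gain = gain + 30
    if u < tmp < gain:
        raise ValueError(37)
    else:
        u *= print(20)
    if u != tmp > tmp:
        log(gain)
        gain = emit(2 + 32)
    gain += gain % 6
    for nums in gain:
        gain -= gain // 19
        if 34 <= 16 > 19:
            continue
    if 4 != u != 4:
        u += gain[34]
    return gain

14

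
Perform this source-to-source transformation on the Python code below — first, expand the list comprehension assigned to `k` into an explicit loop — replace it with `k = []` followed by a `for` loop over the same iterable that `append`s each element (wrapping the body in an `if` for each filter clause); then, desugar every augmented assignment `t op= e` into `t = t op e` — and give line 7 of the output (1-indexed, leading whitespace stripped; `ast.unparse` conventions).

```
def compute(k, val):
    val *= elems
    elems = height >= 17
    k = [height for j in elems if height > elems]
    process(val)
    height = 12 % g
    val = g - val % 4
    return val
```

Transformed code:
def compute(k, val):
    val = val * elems
    elems = height >= 17
    k = []
    for j in elems:
        if height > elems:
            k.append(height)
    process(val)
    height = 12 % g
    val = g - val % 4
    return val

k.append(height)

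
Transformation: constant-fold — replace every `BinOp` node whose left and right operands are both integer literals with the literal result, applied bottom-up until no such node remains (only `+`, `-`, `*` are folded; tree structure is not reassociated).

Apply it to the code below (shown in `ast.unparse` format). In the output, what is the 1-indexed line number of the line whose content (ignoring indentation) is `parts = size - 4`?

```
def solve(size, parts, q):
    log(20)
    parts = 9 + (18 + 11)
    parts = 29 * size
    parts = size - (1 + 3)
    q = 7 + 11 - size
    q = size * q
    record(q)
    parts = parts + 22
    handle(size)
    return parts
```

5

Transformed code:
def solve(size, parts, q):
    log(20)
    parts = 38
    parts = 29 * size
    parts = size - 4
    q = 18 - size
    q = size * q
    record(q)
    parts = parts + 22
    handle(size)
    return parts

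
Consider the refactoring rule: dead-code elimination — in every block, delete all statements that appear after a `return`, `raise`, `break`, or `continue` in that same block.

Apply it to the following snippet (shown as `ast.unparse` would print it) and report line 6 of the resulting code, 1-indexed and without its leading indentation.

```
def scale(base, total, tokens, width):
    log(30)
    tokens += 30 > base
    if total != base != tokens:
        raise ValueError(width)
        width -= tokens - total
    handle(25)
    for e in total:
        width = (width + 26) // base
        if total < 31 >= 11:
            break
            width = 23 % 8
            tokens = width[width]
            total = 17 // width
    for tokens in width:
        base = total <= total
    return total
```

handle(25)

Transformed code:
def scale(base, total, tokens, width):
    log(30)
    tokens += 30 > base
    if total != base != tokens:
        raise ValueError(width)
    handle(25)
    for e in total:
        width = (width + 26) // base
        if total < 31 >= 11:
            break
    for tokens in width:
        base = total <= total
    return total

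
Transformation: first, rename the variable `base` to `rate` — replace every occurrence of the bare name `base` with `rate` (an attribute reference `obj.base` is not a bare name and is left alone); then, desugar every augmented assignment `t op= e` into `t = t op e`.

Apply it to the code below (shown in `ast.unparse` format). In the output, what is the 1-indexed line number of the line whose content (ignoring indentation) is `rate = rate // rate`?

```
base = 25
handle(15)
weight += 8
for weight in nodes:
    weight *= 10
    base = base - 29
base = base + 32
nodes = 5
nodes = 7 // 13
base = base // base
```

Transformed code:
rate = 25
handle(15)
weight = weight + 8
for weight in nodes:
    weight = weight * 10
    rate = rate - 29
rate = rate + 32
nodes = 5
nodes = 7 // 13
rate = rate // rate

10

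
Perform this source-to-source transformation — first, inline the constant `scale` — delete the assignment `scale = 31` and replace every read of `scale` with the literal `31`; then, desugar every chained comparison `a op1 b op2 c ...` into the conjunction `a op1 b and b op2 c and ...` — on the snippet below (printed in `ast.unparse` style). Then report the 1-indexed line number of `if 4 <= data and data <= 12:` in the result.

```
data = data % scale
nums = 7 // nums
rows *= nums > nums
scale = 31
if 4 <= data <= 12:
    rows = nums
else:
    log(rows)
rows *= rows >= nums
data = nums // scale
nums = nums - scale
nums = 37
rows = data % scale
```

Transformed code:
data = data % 31
nums = 7 // nums
rows *= nums > nums
if 4 <= data and data <= 12:
    rows = nums
else:
    log(rows)
rows *= rows >= nums
data = nums // 31
nums = nums - 31
nums = 37
rows = data % 31

4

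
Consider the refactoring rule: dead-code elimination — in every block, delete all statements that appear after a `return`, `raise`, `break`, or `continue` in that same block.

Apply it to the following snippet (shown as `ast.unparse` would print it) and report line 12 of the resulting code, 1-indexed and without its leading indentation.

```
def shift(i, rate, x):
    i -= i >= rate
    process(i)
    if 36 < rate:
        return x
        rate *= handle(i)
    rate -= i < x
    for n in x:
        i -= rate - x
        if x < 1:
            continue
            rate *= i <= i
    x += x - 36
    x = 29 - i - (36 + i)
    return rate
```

Transformed code:
def shift(i, rate, x):
    i -= i >= rate
    process(i)
    if 36 < rate:
        return x
    rate -= i < x
    for n in x:
        i -= rate - x
        if x < 1:
            continue
    x += x - 36
    x = 29 - i - (36 + i)
    return rate

x = 29 - i - (36 + i)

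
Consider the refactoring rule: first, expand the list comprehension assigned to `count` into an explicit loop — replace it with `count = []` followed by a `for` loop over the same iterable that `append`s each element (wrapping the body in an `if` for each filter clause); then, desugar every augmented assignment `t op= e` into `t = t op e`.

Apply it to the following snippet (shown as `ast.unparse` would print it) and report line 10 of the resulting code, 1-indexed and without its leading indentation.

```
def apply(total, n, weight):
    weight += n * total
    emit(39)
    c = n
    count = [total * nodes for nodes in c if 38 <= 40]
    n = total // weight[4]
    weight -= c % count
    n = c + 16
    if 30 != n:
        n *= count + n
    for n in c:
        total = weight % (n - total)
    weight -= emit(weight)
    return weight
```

weight = weight - c % count

Transformed code:
def apply(total, n, weight):
    weight = weight + n * total
    emit(39)
    c = n
    count = []
    for nodes in c:
        if 38 <= 40:
            count.append(total * nodes)
    n = total // weight[4]
    weight = weight - c % count
    n = c + 16
    if 30 != n:
        n = n * (count + n)
    for n in c:
        total = weight % (n - total)
    weight = weight - emit(weight)
    return weight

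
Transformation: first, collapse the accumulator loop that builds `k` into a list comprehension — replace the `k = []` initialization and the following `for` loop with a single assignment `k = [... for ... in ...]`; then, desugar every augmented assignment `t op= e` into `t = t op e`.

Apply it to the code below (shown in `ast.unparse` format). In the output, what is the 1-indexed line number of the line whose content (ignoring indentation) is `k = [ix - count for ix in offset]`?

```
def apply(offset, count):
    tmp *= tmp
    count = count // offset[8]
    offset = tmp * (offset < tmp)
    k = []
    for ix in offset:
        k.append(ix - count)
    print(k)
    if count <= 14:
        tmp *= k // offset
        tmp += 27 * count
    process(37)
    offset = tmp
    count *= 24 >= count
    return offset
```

5

Transformed code:
def apply(offset, count):
    tmp = tmp * tmp
    count = count // offset[8]
    offset = tmp * (offset < tmp)
    k = [ix - count for ix in offset]
    print(k)
    if count <= 14:
        tmp = tmp * (k // offset)
        tmp = tmp + 27 * count
    process(37)
    offset = tmp
    count = count * (24 >= count)
    return offset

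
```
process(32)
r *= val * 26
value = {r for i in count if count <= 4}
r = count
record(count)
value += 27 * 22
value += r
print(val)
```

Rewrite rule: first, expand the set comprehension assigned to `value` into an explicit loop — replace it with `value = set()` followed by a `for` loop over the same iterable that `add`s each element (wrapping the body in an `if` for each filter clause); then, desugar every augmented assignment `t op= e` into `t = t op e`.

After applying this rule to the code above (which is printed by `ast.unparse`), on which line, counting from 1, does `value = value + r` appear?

10

Transformed code:
process(32)
r = r * (val * 26)
value = set()
for i in count:
    if count <= 4:
        value.add(r)
r = count
record(count)
value = value + 27 * 22
value = value + r
print(val)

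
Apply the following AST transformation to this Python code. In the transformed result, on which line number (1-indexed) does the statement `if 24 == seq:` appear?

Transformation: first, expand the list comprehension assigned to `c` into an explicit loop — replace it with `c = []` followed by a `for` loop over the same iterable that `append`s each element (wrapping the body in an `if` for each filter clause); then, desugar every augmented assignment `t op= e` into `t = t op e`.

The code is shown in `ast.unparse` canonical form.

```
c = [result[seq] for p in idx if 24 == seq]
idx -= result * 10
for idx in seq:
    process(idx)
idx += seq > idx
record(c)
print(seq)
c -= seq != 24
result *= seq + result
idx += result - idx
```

Transformed code:
c = []
for p in idx:
    if 24 == seq:
        c.append(result[seq])
idx = idx - result * 10
for idx in seq:
    process(idx)
idx = idx + (seq > idx)
record(c)
print(seq)
c = c - (seq != 24)
result = result * (seq + result)
idx = idx + (result - idx)

3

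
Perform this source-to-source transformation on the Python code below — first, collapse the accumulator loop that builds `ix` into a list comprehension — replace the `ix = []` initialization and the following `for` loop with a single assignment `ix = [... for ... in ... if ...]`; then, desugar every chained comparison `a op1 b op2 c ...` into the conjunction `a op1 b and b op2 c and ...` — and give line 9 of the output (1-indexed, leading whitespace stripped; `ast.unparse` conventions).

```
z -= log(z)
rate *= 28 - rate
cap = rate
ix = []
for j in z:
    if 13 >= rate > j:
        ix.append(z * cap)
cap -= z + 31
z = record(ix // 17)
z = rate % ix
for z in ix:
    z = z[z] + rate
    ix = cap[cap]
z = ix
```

z = z[z] + rate

Transformed code:
z -= log(z)
rate *= 28 - rate
cap = rate
ix = [z * cap for j in z if 13 >= rate and rate > j]
cap -= z + 31
z = record(ix // 17)
z = rate % ix
for z in ix:
    z = z[z] + rate
    ix = cap[cap]
z = ix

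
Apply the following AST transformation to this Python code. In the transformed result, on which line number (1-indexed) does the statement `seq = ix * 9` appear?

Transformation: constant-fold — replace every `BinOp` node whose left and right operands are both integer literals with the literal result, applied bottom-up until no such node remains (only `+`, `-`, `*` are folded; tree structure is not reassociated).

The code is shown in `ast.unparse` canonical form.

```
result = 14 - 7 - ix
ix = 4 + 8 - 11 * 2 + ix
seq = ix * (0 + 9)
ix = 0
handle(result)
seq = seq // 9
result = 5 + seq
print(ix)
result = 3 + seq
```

3

Transformed code:
result = 7 - ix
ix = -10 + ix
seq = ix * 9
ix = 0
handle(result)
seq = seq // 9
result = 5 + seq
print(ix)
result = 3 + seq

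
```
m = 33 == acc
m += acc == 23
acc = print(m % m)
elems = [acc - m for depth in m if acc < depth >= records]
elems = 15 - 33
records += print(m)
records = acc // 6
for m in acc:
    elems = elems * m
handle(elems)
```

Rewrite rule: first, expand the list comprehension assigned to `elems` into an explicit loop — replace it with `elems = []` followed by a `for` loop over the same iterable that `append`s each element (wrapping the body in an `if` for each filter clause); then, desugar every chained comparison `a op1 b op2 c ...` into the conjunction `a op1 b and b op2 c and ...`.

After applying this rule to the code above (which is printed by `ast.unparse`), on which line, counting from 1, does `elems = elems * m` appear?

12

Transformed code:
m = 33 == acc
m += acc == 23
acc = print(m % m)
elems = []
for depth in m:
    if acc < depth and depth >= records:
        elems.append(acc - m)
elems = 15 - 33
records += print(m)
records = acc // 6
for m in acc:
    elems = elems * m
handle(elems)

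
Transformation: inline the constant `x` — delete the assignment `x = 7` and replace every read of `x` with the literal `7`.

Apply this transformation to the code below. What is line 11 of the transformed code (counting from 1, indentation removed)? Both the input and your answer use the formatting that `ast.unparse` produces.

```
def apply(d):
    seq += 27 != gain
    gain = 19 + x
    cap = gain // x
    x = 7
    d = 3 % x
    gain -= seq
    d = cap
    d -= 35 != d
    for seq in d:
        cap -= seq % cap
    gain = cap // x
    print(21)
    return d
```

Transformed code:
def apply(d):
    seq += 27 != gain
    gain = 19 + 7
    cap = gain // 7
    d = 3 % 7
    gain -= seq
    d = cap
    d -= 35 != d
    for seq in d:
        cap -= seq % cap
    gain = cap // 7
    print(21)
    return d

gain = cap // 7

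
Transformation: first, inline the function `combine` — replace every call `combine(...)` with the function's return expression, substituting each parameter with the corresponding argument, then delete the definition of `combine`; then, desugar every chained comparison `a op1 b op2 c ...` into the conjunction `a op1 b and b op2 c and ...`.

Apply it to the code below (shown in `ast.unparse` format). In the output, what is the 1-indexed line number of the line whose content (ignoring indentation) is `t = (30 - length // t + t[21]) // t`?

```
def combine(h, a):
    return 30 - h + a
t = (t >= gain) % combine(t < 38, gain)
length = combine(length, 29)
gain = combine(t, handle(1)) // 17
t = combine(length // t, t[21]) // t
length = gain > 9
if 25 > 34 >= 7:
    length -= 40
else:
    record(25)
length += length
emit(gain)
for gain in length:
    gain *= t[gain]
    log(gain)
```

4

Transformed code:
t = (t >= gain) % (30 - (t < 38) + gain)
length = 30 - length + 29
gain = (30 - t + handle(1)) // 17
t = (30 - length // t + t[21]) // t
length = gain > 9
if 25 > 34 and 34 >= 7:
    length -= 40
else:
    record(25)
length += length
emit(gain)
for gain in length:
    gain *= t[gain]
    log(gain)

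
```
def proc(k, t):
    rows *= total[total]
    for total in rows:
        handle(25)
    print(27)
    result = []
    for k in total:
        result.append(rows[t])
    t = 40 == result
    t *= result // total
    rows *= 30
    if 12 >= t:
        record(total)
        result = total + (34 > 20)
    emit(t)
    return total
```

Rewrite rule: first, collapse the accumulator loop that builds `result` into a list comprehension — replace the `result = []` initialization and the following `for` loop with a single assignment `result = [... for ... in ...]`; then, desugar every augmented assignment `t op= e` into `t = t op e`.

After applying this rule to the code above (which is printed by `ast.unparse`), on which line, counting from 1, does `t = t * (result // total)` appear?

8

Transformed code:
def proc(k, t):
    rows = rows * total[total]
    for total in rows:
        handle(25)
    print(27)
    result = [rows[t] for k in total]
    t = 40 == result
    t = t * (result // total)
    rows = rows * 30
    if 12 >= t:
        record(total)
        result = total + (34 > 20)
    emit(t)
    return total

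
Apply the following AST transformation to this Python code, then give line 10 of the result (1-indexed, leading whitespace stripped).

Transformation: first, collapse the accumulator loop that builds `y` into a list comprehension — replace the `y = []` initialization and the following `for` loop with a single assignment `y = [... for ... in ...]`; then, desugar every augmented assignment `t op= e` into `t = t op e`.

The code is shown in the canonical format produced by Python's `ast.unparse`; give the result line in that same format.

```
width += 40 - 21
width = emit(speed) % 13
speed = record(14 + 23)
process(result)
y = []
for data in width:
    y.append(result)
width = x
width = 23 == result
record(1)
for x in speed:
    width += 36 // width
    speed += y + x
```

width = width + 36 // width

Transformed code:
width = width + (40 - 21)
width = emit(speed) % 13
speed = record(14 + 23)
process(result)
y = [result for data in width]
width = x
width = 23 == result
record(1)
for x in speed:
    width = width + 36 // width
    speed = speed + (y + x)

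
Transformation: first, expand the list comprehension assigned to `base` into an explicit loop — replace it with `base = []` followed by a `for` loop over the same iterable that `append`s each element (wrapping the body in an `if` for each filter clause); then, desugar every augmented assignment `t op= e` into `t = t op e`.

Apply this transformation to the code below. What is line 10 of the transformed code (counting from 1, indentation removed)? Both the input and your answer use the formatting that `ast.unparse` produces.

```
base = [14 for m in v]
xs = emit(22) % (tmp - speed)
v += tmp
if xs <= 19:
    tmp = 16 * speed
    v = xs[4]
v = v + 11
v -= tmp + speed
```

v = v - (tmp + speed)

Transformed code:
base = []
for m in v:
    base.append(14)
xs = emit(22) % (tmp - speed)
v = v + tmp
if xs <= 19:
    tmp = 16 * speed
    v = xs[4]
v = v + 11
v = v - (tmp + speed)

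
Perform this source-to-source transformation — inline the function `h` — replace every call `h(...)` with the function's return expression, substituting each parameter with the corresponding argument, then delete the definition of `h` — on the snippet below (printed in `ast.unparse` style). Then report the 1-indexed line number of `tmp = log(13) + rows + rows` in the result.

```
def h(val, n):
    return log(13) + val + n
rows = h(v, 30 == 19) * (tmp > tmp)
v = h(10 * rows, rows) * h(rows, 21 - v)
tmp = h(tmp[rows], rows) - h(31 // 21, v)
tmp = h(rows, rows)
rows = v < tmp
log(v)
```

4

Transformed code:
rows = (log(13) + v + (30 == 19)) * (tmp > tmp)
v = (log(13) + 10 * rows + rows) * (log(13) + rows + (21 - v))
tmp = log(13) + tmp[rows] + rows - (log(13) + 31 // 21 + v)
tmp = log(13) + rows + rows
rows = v < tmp
log(v)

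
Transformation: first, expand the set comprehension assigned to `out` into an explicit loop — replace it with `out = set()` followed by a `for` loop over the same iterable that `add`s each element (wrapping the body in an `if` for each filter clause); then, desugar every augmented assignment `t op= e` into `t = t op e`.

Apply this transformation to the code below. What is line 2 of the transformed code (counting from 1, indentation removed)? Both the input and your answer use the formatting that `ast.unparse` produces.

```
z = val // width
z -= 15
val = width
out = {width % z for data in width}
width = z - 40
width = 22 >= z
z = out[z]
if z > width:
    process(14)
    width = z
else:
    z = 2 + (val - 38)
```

Transformed code:
z = val // width
z = z - 15
val = width
out = set()
for data in width:
    out.add(width % z)
width = z - 40
width = 22 >= z
z = out[z]
if z > width:
    process(14)
    width = z
else:
    z = 2 + (val - 38)

z = z - 15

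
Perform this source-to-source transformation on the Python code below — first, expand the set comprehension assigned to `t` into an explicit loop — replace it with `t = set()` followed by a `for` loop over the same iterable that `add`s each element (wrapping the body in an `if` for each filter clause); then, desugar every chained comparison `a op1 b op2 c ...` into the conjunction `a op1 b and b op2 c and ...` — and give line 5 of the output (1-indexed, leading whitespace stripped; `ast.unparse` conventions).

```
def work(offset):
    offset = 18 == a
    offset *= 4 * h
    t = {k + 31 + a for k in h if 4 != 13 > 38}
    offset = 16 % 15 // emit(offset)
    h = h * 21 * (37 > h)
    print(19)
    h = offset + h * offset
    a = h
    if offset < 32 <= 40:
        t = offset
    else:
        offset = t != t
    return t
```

Transformed code:
def work(offset):
    offset = 18 == a
    offset *= 4 * h
    t = set()
    for k in h:
        if 4 != 13 and 13 > 38:
            t.add(k + 31 + a)
    offset = 16 % 15 // emit(offset)
    h = h * 21 * (37 > h)
    print(19)
    h = offset + h * offset
    a = h
    if offset < 32 and 32 <= 40:
        t = offset
    else:
        offset = t != t
    return t

for k in h:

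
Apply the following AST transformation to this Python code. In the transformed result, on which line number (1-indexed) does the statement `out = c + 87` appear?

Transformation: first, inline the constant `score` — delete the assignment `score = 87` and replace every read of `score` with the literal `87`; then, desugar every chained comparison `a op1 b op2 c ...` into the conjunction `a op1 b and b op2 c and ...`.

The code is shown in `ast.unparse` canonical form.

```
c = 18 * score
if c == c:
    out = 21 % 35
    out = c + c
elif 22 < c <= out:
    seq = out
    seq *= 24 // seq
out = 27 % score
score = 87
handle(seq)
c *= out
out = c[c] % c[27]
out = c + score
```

Transformed code:
c = 18 * 87
if c == c:
    out = 21 % 35
    out = c + c
elif 22 < c and c <= out:
    seq = out
    seq *= 24 // seq
out = 27 % 87
handle(seq)
c *= out
out = c[c] % c[27]
out = c + 87

12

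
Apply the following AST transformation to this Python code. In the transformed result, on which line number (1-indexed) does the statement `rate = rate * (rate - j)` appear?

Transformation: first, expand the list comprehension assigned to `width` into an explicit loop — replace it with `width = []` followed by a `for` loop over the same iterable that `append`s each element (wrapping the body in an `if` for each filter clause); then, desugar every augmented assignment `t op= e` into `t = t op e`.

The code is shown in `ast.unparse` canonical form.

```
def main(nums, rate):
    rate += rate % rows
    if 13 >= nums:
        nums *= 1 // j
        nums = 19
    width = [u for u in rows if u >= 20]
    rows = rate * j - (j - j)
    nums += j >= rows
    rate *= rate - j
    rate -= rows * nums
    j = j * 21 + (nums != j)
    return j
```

Transformed code:
def main(nums, rate):
    rate = rate + rate % rows
    if 13 >= nums:
        nums = nums * (1 // j)
        nums = 19
    width = []
    for u in rows:
        if u >= 20:
            width.append(u)
    rows = rate * j - (j - j)
    nums = nums + (j >= rows)
    rate = rate * (rate - j)
    rate = rate - rows * nums
    j = j * 21 + (nums != j)
    return j

12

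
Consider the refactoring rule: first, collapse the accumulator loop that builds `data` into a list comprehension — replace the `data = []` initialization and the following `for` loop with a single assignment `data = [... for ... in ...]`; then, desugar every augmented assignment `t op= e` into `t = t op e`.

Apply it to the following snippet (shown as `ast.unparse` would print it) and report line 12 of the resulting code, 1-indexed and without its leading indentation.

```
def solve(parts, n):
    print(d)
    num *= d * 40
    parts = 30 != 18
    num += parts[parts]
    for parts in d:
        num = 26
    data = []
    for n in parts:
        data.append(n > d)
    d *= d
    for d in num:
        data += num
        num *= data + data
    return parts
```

num = num * (data + data)

Transformed code:
def solve(parts, n):
    print(d)
    num = num * (d * 40)
    parts = 30 != 18
    num = num + parts[parts]
    for parts in d:
        num = 26
    data = [n > d for n in parts]
    d = d * d
    for d in num:
        data = data + num
        num = num * (data + data)
    return parts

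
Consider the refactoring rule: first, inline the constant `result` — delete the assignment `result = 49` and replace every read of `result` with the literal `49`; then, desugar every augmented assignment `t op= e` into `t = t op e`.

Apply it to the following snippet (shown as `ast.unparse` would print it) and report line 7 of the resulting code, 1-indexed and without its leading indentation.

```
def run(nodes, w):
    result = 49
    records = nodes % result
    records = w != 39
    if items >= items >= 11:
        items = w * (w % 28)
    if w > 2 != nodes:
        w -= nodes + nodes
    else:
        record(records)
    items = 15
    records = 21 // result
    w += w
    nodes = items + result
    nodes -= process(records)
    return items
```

Transformed code:
def run(nodes, w):
    records = nodes % 49
    records = w != 39
    if items >= items >= 11:
        items = w * (w % 28)
    if w > 2 != nodes:
        w = w - (nodes + nodes)
    else:
        record(records)
    items = 15
    records = 21 // 49
    w = w + w
    nodes = items + 49
    nodes = nodes - process(records)
    return items

w = w - (nodes + nodes)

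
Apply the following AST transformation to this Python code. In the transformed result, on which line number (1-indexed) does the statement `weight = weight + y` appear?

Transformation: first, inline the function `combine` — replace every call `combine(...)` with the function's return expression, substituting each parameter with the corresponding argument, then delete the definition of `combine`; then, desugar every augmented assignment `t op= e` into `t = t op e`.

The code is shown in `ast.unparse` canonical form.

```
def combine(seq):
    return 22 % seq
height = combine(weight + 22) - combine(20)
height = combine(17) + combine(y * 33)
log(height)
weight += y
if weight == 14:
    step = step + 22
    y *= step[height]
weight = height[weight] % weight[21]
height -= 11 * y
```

4

Transformed code:
height = 22 % (weight + 22) - 22 % 20
height = 22 % 17 + 22 % (y * 33)
log(height)
weight = weight + y
if weight == 14:
    step = step + 22
    y = y * step[height]
weight = height[weight] % weight[21]
height = height - 11 * y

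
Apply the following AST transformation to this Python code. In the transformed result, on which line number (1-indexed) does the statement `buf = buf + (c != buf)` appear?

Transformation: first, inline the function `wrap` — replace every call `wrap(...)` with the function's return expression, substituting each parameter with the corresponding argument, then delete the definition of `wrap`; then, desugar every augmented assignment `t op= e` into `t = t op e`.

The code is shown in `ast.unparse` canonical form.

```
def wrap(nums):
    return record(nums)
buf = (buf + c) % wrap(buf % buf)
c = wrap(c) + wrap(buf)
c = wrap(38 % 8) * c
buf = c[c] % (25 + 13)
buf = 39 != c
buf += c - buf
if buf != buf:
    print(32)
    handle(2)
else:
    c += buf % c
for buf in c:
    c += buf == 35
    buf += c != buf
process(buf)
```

Transformed code:
buf = (buf + c) % record(buf % buf)
c = record(c) + record(buf)
c = record(38 % 8) * c
buf = c[c] % (25 + 13)
buf = 39 != c
buf = buf + (c - buf)
if buf != buf:
    print(32)
    handle(2)
else:
    c = c + buf % c
for buf in c:
    c = c + (buf == 35)
    buf = buf + (c != buf)
process(buf)

14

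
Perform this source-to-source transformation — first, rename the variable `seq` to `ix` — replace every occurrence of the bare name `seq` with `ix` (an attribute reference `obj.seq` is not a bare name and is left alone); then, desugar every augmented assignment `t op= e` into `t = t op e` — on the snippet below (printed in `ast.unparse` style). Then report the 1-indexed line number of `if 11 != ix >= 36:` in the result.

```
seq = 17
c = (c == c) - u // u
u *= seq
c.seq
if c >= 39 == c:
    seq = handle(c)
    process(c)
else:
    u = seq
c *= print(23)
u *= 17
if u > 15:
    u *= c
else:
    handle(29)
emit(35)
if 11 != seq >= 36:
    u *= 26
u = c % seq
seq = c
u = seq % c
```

Transformed code:
ix = 17
c = (c == c) - u // u
u = u * ix
c.seq
if c >= 39 == c:
    ix = handle(c)
    process(c)
else:
    u = ix
c = c * print(23)
u = u * 17
if u > 15:
    u = u * c
else:
    handle(29)
emit(35)
if 11 != ix >= 36:
    u = u * 26
u = c % ix
ix = c
u = ix % c

17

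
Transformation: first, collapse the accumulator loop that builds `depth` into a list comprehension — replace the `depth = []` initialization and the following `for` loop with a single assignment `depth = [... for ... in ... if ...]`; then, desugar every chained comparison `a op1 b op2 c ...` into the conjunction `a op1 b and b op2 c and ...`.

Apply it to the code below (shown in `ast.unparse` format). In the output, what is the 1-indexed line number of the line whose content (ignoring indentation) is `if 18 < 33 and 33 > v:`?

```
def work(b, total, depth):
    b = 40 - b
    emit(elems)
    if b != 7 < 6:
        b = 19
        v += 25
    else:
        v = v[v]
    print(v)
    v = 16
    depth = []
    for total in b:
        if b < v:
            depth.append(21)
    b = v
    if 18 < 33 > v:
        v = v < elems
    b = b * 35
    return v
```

Transformed code:
def work(b, total, depth):
    b = 40 - b
    emit(elems)
    if b != 7 and 7 < 6:
        b = 19
        v += 25
    else:
        v = v[v]
    print(v)
    v = 16
    depth = [21 for total in b if b < v]
    b = v
    if 18 < 33 and 33 > v:
        v = v < elems
    b = b * 35
    return v

13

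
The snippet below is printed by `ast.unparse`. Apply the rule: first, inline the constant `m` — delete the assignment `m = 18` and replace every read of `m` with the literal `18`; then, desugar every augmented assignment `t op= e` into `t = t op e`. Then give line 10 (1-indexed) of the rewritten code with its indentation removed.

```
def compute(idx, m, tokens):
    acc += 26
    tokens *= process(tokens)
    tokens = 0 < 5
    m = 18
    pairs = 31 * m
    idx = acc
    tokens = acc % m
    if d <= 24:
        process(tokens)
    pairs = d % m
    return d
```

pairs = d % 18

Transformed code:
def compute(idx, m, tokens):
    acc = acc + 26
    tokens = tokens * process(tokens)
    tokens = 0 < 5
    pairs = 31 * 18
    idx = acc
    tokens = acc % 18
    if d <= 24:
        process(tokens)
    pairs = d % 18
    return d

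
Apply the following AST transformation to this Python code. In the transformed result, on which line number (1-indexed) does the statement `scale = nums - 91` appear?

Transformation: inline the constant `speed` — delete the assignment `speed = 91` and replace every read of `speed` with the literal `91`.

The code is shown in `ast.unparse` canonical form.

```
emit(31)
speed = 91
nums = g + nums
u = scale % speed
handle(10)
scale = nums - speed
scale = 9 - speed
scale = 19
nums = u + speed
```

5

Transformed code:
emit(31)
nums = g + nums
u = scale % 91
handle(10)
scale = nums - 91
scale = 9 - 91
scale = 19
nums = u + 91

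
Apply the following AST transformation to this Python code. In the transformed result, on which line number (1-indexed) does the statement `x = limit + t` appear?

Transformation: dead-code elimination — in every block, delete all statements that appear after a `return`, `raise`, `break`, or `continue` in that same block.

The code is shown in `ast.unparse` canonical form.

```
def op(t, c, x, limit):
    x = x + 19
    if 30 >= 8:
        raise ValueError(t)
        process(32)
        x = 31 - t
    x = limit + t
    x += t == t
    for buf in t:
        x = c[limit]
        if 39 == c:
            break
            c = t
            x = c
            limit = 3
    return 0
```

Transformed code:
def op(t, c, x, limit):
    x = x + 19
    if 30 >= 8:
        raise ValueError(t)
    x = limit + t
    x += t == t
    for buf in t:
        x = c[limit]
        if 39 == c:
            break
    return 0

5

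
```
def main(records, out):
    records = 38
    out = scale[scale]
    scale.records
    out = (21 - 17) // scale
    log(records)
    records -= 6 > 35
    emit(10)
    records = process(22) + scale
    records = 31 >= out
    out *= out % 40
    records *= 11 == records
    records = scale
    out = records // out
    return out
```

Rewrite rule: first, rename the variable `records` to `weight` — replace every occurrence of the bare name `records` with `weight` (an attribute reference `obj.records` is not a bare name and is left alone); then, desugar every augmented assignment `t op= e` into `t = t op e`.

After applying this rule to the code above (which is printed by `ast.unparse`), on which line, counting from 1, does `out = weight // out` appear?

Transformed code:
def main(weight, out):
    weight = 38
    out = scale[scale]
    scale.records
    out = (21 - 17) // scale
    log(weight)
    weight = weight - (6 > 35)
    emit(10)
    weight = process(22) + scale
    weight = 31 >= out
    out = out * (out % 40)
    weight = weight * (11 == weight)
    weight = scale
    out = weight // out
    return out

14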